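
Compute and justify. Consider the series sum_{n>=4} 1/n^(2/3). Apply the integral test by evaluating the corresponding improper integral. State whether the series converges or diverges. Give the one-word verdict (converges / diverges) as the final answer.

Let f(x) = x^(-2/3). Then f is positive, continuous, and decreasing on [4, infinity), so the integral test applies.
Compute the improper integral int_{4}^infinity f(x) dx:
  antiderivative F(x) = 3*x^(1/3).
  As x -> infinity, F(x) -> infinity (since p = 2/3 < 1).
  So the integral diverges. By the integral test, the series diverges.

diverges


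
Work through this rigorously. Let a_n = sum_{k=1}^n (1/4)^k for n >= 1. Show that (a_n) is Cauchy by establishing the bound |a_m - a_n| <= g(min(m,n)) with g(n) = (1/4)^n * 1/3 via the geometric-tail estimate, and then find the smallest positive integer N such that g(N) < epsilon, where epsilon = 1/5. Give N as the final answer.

For m > n >= 1: |a_m - a_n| = sum_{k=n+1}^m (1/4)^k < sum_{k=n+1}^infinity (1/4)^k = (1/4)^(n+1) / (1 - 1/4) = (1/4)^n * (1/4) * (4/3) = (1/4)^n * 1/3.
So g(n) = (1/4)^n / 3. Since g(n) -> 0, (a_n) is Cauchy.
Now solve g(N) < 1/5: (1/4)^N / 3 < 1/5 <=> 4^N > 1 / (3 * 1/5) = 5/3.
Check powers of 4: 4^0 = 1 <= 5/3, 4^1 = 4 > 5/3.
So the smallest such N is 1. Check: g(1) = 1/(3 * 4) = 1/12 < 1/5.

1


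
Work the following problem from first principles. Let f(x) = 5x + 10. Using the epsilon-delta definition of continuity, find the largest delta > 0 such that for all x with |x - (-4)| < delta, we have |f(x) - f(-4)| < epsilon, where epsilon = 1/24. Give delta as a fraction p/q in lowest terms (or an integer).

We compute f(-4) = 5*(-4) + 10 = -10.
|f(x) - f(-4)| = |5x + 10 - (-10)| = |5(x - (-4))| = 5|x - (-4)|.
We need 5|x - (-4)| < 1/24, i.e. |x - (-4)| < 1/24 / 5 = 1/120.
So any delta <= 1/120 works. Conversely, if delta > 1/120, then x = -4 + 1/120 satisfies |x - (-4)| = 1/120 < delta but |f(x) - f(-4)| = 5 * 1/120 = 1/24, which is not < 1/24; so no larger delta works.
Hence the largest such delta is 1/120.

1/120


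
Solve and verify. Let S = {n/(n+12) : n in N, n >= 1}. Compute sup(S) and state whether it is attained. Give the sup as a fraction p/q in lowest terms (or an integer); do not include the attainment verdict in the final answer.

Analysis:
- Values: 1/13, 1/7, 1/5, 1/4, ... strictly increasing.
- Minimum is 1/13 (n=1); inf = 1/13 (attained).
- n/(n+12) = 1 - 12/(n+12) -> 1 from below as n -> infinity, and never equals 1.
- So sup = 1 (not attained).
Conclusion: sup(S) = 1, not attained in S.

1


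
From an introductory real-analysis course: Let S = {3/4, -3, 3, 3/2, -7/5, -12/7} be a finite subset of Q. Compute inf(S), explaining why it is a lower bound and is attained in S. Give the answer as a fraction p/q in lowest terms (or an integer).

S is finite, so inf(S) = min(S).
Sorted increasing:
-3, -12/7, -7/5, 3/4, 3/2, 3
The extremum is -3.
For every x in S, x >= -3. And -3 is in S, so it is attained.
Therefore inf(S) = -3.

-3


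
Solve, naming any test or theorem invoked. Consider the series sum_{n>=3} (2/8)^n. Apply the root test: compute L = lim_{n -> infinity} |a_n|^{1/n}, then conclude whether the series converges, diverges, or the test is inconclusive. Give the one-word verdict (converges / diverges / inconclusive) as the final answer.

Let a_n denote the general term. Form |a_n|^(1/n) and simplify:
|a_n|^(1/n) = 1/4
Take the limit as n -> infinity: L = 1/4.
Since L = 1/4 < 1, the root test implies convergence.

converges


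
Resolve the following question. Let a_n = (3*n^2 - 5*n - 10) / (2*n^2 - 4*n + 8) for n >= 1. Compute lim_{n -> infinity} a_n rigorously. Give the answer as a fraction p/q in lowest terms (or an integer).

Divide numerator and denominator by n^2, the highest power:
numerator / n^2 = 3 - 5/n - 10/n^2
denominator / n^2 = 2 - 4/n + 8/n^2
As n -> infinity, all terms of the form c/n^k (k >= 1) tend to 0.
So numerator / n^2 -> 3 and denominator / n^2 -> 2.
Therefore lim a_n = 3/2.

3/2


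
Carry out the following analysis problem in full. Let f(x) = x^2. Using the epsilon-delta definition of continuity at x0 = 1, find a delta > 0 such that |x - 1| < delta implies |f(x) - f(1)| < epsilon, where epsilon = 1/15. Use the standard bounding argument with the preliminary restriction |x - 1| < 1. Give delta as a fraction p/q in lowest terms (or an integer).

Factor: |x^2 - (1)^2| = |x - 1| * |x + 1|.
Impose |x - 1| < 1 first. Then |x + 1| = |(x - 1) + 2*(1)| <= |x - 1| + 2*|1| < 1 + 2 = 3.
So |x^2 - (1)^2| < delta * 3.
We need delta * 3 <= 1/15, i.e. delta <= 1/15/3 = 1/45.
Since 1/45 < 1, this is tighter than 1; take delta = 1/45.
So delta = 1/45 works.

1/45


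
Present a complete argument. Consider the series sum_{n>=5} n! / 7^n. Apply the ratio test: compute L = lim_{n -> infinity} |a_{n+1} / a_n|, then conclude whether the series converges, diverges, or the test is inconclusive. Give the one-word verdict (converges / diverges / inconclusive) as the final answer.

Let a_n denote the general term. Form the ratio a_{n+1}/a_n and simplify:
a_{n+1}/a_n = n/7 + 1/7
Take the limit as n -> infinity: L = infinity.
Since L = infinity > 1 (or L = infinity), the ratio test implies the series diverges.

diverges


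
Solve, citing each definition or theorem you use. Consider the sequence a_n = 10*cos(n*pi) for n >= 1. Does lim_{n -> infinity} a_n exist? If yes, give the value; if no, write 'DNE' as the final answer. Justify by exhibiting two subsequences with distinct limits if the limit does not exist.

Examine the behaviour of a_n along subsequences.
cos(n*pi) = (-1)^n, so a_n = 10*(-1)^n. a_{2k} = 10 -> 10. a_{2k+1} = -10 -> -10.
Since these two subsequential limits are 10 and -10, distinct, the full sequence cannot converge (a convergent sequence has all subsequences tending to the same limit). So lim a_n does not exist.

DNE


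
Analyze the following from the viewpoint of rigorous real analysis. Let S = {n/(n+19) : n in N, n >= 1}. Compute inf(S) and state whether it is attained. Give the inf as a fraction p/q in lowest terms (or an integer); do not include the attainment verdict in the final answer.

Analysis:
- Values: 1/20, 2/21, 3/22, 4/23, ... strictly increasing.
- Minimum is 1/20 (n=1); inf = 1/20 (attained).
- n/(n+19) = 1 - 19/(n+19) -> 1 from below as n -> infinity, and never equals 1.
- So sup = 1 (not attained).
Conclusion: inf(S) = 1/20, attained in S.

1/20


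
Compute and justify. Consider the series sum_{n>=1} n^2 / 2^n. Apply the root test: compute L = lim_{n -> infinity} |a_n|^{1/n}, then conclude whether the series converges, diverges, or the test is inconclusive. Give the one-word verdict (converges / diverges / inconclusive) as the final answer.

Let a_n denote the general term. Form |a_n|^(1/n) and simplify:
|a_n|^(1/n) = n^(2/n)/2
Take the limit as n -> infinity: L = 1/2.
Since L = 1/2 < 1, the root test implies convergence.

converges


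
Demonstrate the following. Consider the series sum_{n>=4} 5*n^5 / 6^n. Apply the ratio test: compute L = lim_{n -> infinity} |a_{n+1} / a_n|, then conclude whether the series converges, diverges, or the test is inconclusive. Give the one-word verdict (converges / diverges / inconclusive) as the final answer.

Let a_n denote the general term. Form the ratio a_{n+1}/a_n and simplify:
a_{n+1}/a_n = (n + 1)^5/(6*n^5)
Take the limit as n -> infinity: L = 1/6.
Since L = 1/6 < 1, the ratio test implies the series converges.

converges


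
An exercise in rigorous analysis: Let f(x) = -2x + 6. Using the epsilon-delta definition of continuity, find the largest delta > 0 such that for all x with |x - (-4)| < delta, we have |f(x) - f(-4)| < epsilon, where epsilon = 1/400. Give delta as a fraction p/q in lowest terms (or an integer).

We compute f(-4) = -2*(-4) + 6 = 14.
|f(x) - f(-4)| = |-2x + 6 - (14)| = |-2(x - (-4))| = 2|x - (-4)|.
We need 2|x - (-4)| < 1/400, i.e. |x - (-4)| < 1/400 / 2 = 1/800.
So any delta <= 1/800 works. Conversely, if delta > 1/800, then x = -4 + 1/800 satisfies |x - (-4)| = 1/800 < delta but |f(x) - f(-4)| = 2 * 1/800 = 1/400, which is not < 1/400; so no larger delta works.
Hence the largest such delta is 1/800.

1/800


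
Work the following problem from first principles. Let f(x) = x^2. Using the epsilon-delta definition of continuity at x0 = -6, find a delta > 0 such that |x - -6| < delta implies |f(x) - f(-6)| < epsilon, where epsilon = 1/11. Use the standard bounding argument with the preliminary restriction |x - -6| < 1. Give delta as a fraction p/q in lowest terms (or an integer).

Factor: |x^2 - (-6)^2| = |x - -6| * |x + -6|.
Impose |x - -6| < 1 first. Then |x + -6| = |(x - -6) + 2*(-6)| <= |x - -6| + 2*|-6| < 1 + 12 = 13.
So |x^2 - (-6)^2| < delta * 13.
We need delta * 13 <= 1/11, i.e. delta <= 1/11/13 = 1/143.
Since 1/143 < 1, this is tighter than 1; take delta = 1/143.
So delta = 1/143 works.

1/143


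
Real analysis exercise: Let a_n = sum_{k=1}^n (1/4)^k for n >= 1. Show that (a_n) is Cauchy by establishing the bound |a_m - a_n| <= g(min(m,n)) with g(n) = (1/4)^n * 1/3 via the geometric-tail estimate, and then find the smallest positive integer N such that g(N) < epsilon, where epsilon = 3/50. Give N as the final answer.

For m > n >= 1: |a_m - a_n| = sum_{k=n+1}^m (1/4)^k < sum_{k=n+1}^infinity (1/4)^k = (1/4)^(n+1) / (1 - 1/4) = (1/4)^n * (1/4) * (4/3) = (1/4)^n * 1/3.
So g(n) = (1/4)^n / 3. Since g(n) -> 0, (a_n) is Cauchy.
Now solve g(N) < 3/50: (1/4)^N / 3 < 3/50 <=> 4^N > 1 / (3 * 3/50) = 50/9.
Check powers of 4: 4^1 = 4 <= 50/9, 4^2 = 16 > 50/9.
So the smallest such N is 2. Check: g(2) = 1/(3 * 16) = 1/48 < 3/50.

2


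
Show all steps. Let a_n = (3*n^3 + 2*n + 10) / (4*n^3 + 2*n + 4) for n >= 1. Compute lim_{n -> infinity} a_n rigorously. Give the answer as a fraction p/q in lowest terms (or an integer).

Divide numerator and denominator by n^3, the highest power:
numerator / n^3 = 3 + 2/n^2 + 10/n^3
denominator / n^3 = 4 + 2/n^2 + 4/n^3
As n -> infinity, all terms of the form c/n^k (k >= 1) tend to 0.
So numerator / n^3 -> 3 and denominator / n^3 -> 4.
Therefore lim a_n = 3/4.

3/4


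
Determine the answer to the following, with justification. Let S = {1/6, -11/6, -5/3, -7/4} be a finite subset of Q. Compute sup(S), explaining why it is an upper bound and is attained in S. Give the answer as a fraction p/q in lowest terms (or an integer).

S is finite, so sup(S) = max(S).
Sorted decreasing:
1/6, -5/3, -7/4, -11/6
The extremum is 1/6.
For every x in S, x <= 1/6. And 1/6 is in S, so it is attained.
Therefore sup(S) = 1/6.

1/6


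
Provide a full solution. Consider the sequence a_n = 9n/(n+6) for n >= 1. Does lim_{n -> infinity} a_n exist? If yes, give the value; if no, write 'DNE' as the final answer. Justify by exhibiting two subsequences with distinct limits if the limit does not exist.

Examine the behaviour of a_n along subsequences.
Even-n subsequence a_{2k} = 9(2k)/(2k+6) -> 9. Odd-n subsequence a_{2k+1} = 9(2k+1)/(2k+7) -> 9. Both tend to 9, which suggests the limit is 9; verify directly.
|a_n - 9| = |9n - 9(n+6)| / (n+6) = 54/(n+6) < 54/n for every n >= 1.
Given epsilon > 0, choose a positive integer N > 54/epsilon. Then for all n >= N, |a_n - 9| < 54/n <= 54/N < epsilon.
So by the definition of the limit, lim a_n exists and equals 9.

9


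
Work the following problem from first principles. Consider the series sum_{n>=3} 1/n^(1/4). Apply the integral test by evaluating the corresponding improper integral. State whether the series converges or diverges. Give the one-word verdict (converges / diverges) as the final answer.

Let f(x) = x^(-1/4). Then f is positive, continuous, and decreasing on [3, infinity), so the integral test applies.
Compute the improper integral int_{3}^infinity f(x) dx:
  antiderivative F(x) = 4*x^(3/4)/3.
  As x -> infinity, F(x) -> infinity (since p = 1/4 < 1).
  So the integral diverges. By the integral test, the series diverges.

diverges


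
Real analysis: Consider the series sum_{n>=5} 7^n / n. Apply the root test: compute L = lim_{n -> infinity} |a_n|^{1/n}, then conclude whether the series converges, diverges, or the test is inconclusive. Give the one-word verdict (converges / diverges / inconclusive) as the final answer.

Let a_n denote the general term. Form |a_n|^(1/n) and simplify:
|a_n|^(1/n) = 7/n^(1/n)
Take the limit as n -> infinity: L = 7.
Since L = 7 > 1, the root test implies divergence.

diverges


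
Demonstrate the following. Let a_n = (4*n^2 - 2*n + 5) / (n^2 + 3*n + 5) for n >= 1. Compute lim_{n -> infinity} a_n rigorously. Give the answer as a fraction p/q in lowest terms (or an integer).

Divide numerator and denominator by n^2, the highest power:
numerator / n^2 = 4 - 2/n + 5/n^2
denominator / n^2 = 1 + 3/n + 5/n^2
As n -> infinity, all terms of the form c/n^k (k >= 1) tend to 0.
So numerator / n^2 -> 4 and denominator / n^2 -> 1.
Therefore lim a_n = 4.

4


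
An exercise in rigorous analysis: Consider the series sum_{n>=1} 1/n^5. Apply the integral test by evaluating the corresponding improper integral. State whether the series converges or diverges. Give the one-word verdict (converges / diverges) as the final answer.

Let f(x) = x^(-5). Then f is positive, continuous, and decreasing on [1, infinity), so the integral test applies.
Compute the improper integral int_{1}^infinity f(x) dx:
  antiderivative F(x) = -1/(4*x^4).
  As x -> infinity, F(x) -> 0 (since p = 5 > 1).
  So int = F(infinity) - F(1) = 0 - (-1/4) = 1/4.
  Finite, so by the integral test, the series converges.

converges


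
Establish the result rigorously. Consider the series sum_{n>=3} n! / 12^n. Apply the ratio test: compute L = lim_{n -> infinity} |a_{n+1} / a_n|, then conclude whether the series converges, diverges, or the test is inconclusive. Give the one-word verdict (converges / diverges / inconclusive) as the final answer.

Let a_n denote the general term. Form the ratio a_{n+1}/a_n and simplify:
a_{n+1}/a_n = n/12 + 1/12
Take the limit as n -> infinity: L = infinity.
Since L = infinity > 1 (or L = infinity), the ratio test implies the series diverges.

diverges


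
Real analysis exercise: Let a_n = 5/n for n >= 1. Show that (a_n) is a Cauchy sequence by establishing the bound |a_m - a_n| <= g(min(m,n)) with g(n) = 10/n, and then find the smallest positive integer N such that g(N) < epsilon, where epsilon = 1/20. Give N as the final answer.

For any m, n >= 1, by the triangle inequality:
|a_m - a_n| = |5/m - 5/n| <= 5*1/m + 5*1/n <= 10/min(m,n).
So g(n) = 10/n bounds the Cauchy difference. Since g(n) -> 0, (a_n) is Cauchy.
Now solve g(N) < 1/20: 10/N < 1/20 <=> N > 10 / (1/20) = 200.
The smallest integer strictly greater than 200 is N = 201.
Check: g(201) = 10/201 = 10/201 < 1/20; g(200) = 1/20 >= 1/20. So N = 201.

201


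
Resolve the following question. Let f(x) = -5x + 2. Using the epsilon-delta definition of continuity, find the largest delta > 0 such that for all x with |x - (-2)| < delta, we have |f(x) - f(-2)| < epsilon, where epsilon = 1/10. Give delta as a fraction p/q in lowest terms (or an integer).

We compute f(-2) = -5*(-2) + 2 = 12.
|f(x) - f(-2)| = |-5x + 2 - (12)| = |-5(x - (-2))| = 5|x - (-2)|.
We need 5|x - (-2)| < 1/10, i.e. |x - (-2)| < 1/10 / 5 = 1/50.
So any delta <= 1/50 works. Conversely, if delta > 1/50, then x = -2 + 1/50 satisfies |x - (-2)| = 1/50 < delta but |f(x) - f(-2)| = 5 * 1/50 = 1/10, which is not < 1/10; so no larger delta works.
Hence the largest such delta is 1/50.

1/50


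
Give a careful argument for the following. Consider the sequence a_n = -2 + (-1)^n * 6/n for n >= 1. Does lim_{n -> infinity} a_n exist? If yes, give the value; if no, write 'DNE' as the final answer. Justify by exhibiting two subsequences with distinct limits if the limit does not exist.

Examine the behaviour of a_n along subsequences.
Even-n subsequence a_{2k} = -2 + 6/(2k) -> -2. Odd-n subsequence a_{2k+1} = -2 - 6/(2k+1) -> -2. Both tend to -2, which suggests the limit is -2; verify directly.
|a_n - (-2)| = |(-1)^n * 6/n| = 6/n for every n >= 1.
Given epsilon > 0, choose a positive integer N > 6/epsilon. Then for all n >= N, |a_n - (-2)| = 6/n <= 6/N < epsilon.
So by the definition of the limit, lim a_n exists and equals -2.

-2


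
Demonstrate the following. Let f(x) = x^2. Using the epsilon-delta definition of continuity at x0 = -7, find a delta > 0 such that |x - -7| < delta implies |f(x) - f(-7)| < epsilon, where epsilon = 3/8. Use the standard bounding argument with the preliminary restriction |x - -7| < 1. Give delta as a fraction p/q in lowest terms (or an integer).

Factor: |x^2 - (-7)^2| = |x - -7| * |x + -7|.
Impose |x - -7| < 1 first. Then |x + -7| = |(x - -7) + 2*(-7)| <= |x - -7| + 2*|-7| < 1 + 14 = 15.
So |x^2 - (-7)^2| < delta * 15.
We need delta * 15 <= 3/8, i.e. delta <= 3/8/15 = 1/40.
Since 1/40 < 1, this is tighter than 1; take delta = 1/40.
So delta = 1/40 works.

1/40


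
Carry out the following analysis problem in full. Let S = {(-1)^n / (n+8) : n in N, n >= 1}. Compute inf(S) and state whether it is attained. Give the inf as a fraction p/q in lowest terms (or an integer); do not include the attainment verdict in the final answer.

Analysis:
- Values: -1/9, 1/10, -1/11, 1/12, -1/13, ...
- Positive terms (even n): 1/(2+8), 1/(4+8), ... decreasing -> max = 1/10 (n=2).
- Negative terms (odd n): -1/(1+8), -1/(3+8), ... increasing -> min = -1/9 (n=1).
- So sup = 1/10 (attained at n=2); inf = -1/9 (attained at n=1).
Conclusion: inf(S) = -1/9, attained in S.

-1/9


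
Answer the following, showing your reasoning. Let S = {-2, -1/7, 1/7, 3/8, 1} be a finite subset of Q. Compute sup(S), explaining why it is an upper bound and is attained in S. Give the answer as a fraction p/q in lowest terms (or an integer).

S is finite, so sup(S) = max(S).
Sorted decreasing:
1, 3/8, 1/7, -1/7, -2
The extremum is 1.
For every x in S, x <= 1. And 1 is in S, so it is attained.
Therefore sup(S) = 1.

1


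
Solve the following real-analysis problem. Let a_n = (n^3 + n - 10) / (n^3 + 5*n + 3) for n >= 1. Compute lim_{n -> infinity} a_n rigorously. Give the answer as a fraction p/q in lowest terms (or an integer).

Divide numerator and denominator by n^3, the highest power:
numerator / n^3 = 1 + n^(-2) - 10/n^3
denominator / n^3 = 1 + 5/n^2 + 3/n^3
As n -> infinity, all terms of the form c/n^k (k >= 1) tend to 0.
So numerator / n^3 -> 1 and denominator / n^3 -> 1.
Therefore lim a_n = 1.

1


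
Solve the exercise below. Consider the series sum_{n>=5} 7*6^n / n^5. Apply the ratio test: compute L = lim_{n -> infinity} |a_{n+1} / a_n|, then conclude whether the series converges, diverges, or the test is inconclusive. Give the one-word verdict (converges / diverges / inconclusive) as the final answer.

Let a_n denote the general term. Form the ratio a_{n+1}/a_n and simplify:
a_{n+1}/a_n = 6*n^5/(n + 1)^5
Take the limit as n -> infinity: L = 6.
Since L = 6 > 1 (or L = infinity), the ratio test implies the series diverges.

diverges


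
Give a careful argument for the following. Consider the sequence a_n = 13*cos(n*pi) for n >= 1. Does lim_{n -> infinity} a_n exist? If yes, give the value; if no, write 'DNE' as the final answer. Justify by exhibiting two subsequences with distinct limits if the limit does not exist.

Examine the behaviour of a_n along subsequences.
cos(n*pi) = (-1)^n, so a_n = 13*(-1)^n. a_{2k} = 13 -> 13. a_{2k+1} = -13 -> -13.
Since these two subsequential limits are 13 and -13, distinct, the full sequence cannot converge (a convergent sequence has all subsequences tending to the same limit). So lim a_n does not exist.

DNE


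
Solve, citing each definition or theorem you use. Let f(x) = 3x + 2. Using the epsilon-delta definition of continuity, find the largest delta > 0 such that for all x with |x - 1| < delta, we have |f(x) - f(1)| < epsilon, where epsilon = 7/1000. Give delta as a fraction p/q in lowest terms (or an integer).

We compute f(1) = 3*(1) + 2 = 5.
|f(x) - f(1)| = |3x + 2 - (5)| = |3(x - 1)| = 3|x - 1|.
We need 3|x - 1| < 7/1000, i.e. |x - 1| < 7/1000 / 3 = 7/3000.
So any delta <= 7/3000 works. Conversely, if delta > 7/3000, then x = 1 + 7/3000 satisfies |x - 1| = 7/3000 < delta but |f(x) - f(1)| = 3 * 7/3000 = 7/1000, which is not < 7/1000; so no larger delta works.
Hence the largest such delta is 7/3000.

7/3000


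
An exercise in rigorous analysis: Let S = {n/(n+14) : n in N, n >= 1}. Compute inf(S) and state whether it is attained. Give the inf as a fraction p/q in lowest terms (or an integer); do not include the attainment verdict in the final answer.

Analysis:
- Values: 1/15, 1/8, 3/17, 2/9, ... strictly increasing.
- Minimum is 1/15 (n=1); inf = 1/15 (attained).
- n/(n+14) = 1 - 14/(n+14) -> 1 from below as n -> infinity, and never equals 1.
- So sup = 1 (not attained).
Conclusion: inf(S) = 1/15, attained in S.

1/15


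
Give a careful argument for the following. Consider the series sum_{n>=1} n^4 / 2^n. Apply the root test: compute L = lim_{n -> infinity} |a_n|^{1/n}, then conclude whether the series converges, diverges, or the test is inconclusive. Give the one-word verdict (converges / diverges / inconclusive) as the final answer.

Let a_n denote the general term. Form |a_n|^(1/n) and simplify:
|a_n|^(1/n) = n^(4/n)/2
Take the limit as n -> infinity: L = 1/2.
Since L = 1/2 < 1, the root test implies convergence.

converges


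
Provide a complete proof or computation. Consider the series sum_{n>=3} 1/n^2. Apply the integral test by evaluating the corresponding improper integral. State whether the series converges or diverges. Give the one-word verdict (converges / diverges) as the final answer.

Let f(x) = x^(-2). Then f is positive, continuous, and decreasing on [3, infinity), so the integral test applies.
Compute the improper integral int_{3}^infinity f(x) dx:
  antiderivative F(x) = -1/x.
  As x -> infinity, F(x) -> 0 (since p = 2 > 1).
  So int = F(infinity) - F(3) = 0 - (-1/3) = 1/3.
  Finite, so by the integral test, the series converges.

converges


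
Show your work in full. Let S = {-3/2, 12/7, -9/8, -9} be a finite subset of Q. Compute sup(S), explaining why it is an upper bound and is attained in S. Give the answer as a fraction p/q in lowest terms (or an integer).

S is finite, so sup(S) = max(S).
Sorted decreasing:
12/7, -9/8, -3/2, -9
The extremum is 12/7.
For every x in S, x <= 12/7. And 12/7 is in S, so it is attained.
Therefore sup(S) = 12/7.

12/7


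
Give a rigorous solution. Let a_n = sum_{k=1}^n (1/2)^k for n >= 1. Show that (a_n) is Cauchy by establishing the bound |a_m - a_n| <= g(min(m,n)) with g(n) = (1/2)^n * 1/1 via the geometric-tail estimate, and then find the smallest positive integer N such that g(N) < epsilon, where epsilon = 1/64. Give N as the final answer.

For m > n >= 1: |a_m - a_n| = sum_{k=n+1}^m (1/2)^k < sum_{k=n+1}^infinity (1/2)^k = (1/2)^(n+1) / (1 - 1/2) = (1/2)^n * (1/2) * (2/1) = (1/2)^n * 1/1.
So g(n) = (1/2)^n / 1. Since g(n) -> 0, (a_n) is Cauchy.
Now solve g(N) < 1/64: (1/2)^N / 1 < 1/64 <=> 2^N > 1 / (1 * 1/64) = 64.
Check powers of 2: 2^6 = 64 <= 64, 2^7 = 128 > 64.
So the smallest such N is 7. Check: g(7) = 1/(1 * 128) = 1/128 < 1/64.

7


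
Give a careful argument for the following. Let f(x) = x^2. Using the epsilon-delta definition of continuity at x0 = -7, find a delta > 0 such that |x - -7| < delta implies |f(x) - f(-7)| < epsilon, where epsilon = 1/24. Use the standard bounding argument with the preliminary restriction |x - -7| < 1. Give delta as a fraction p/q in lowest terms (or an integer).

Factor: |x^2 - (-7)^2| = |x - -7| * |x + -7|.
Impose |x - -7| < 1 first. Then |x + -7| = |(x - -7) + 2*(-7)| <= |x - -7| + 2*|-7| < 1 + 14 = 15.
So |x^2 - (-7)^2| < delta * 15.
We need delta * 15 <= 1/24, i.e. delta <= 1/24/15 = 1/360.
Since 1/360 < 1, this is tighter than 1; take delta = 1/360.
So delta = 1/360 works.

1/360


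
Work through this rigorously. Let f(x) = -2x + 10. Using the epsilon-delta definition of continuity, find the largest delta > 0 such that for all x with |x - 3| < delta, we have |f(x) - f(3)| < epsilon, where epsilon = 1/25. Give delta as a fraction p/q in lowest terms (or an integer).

We compute f(3) = -2*(3) + 10 = 4.
|f(x) - f(3)| = |-2x + 10 - (4)| = |-2(x - 3)| = 2|x - 3|.
We need 2|x - 3| < 1/25, i.e. |x - 3| < 1/25 / 2 = 1/50.
So any delta <= 1/50 works. Conversely, if delta > 1/50, then x = 3 + 1/50 satisfies |x - 3| = 1/50 < delta but |f(x) - f(3)| = 2 * 1/50 = 1/25, which is not < 1/25; so no larger delta works.
Hence the largest such delta is 1/50.

1/50


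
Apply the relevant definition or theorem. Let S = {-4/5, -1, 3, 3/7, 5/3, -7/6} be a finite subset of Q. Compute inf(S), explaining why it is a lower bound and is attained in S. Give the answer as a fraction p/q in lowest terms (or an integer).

S is finite, so inf(S) = min(S).
Sorted increasing:
-7/6, -1, -4/5, 3/7, 5/3, 3
The extremum is -7/6.
For every x in S, x >= -7/6. And -7/6 is in S, so it is attained.
Therefore inf(S) = -7/6.

-7/6


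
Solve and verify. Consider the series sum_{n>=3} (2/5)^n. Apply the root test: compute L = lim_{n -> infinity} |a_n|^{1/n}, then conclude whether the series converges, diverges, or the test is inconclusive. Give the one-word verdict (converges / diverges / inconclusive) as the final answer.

Let a_n denote the general term. Form |a_n|^(1/n) and simplify:
|a_n|^(1/n) = 2/5
Take the limit as n -> infinity: L = 2/5.
Since L = 2/5 < 1, the root test implies convergence.

converges


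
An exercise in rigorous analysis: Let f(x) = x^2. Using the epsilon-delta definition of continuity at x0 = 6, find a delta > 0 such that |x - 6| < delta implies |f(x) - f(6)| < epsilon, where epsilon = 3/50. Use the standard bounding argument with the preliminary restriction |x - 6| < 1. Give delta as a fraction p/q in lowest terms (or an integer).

Factor: |x^2 - (6)^2| = |x - 6| * |x + 6|.
Impose |x - 6| < 1 first. Then |x + 6| = |(x - 6) + 2*(6)| <= |x - 6| + 2*|6| < 1 + 12 = 13.
So |x^2 - (6)^2| < delta * 13.
We need delta * 13 <= 3/50, i.e. delta <= 3/50/13 = 3/650.
Since 3/650 < 1, this is tighter than 1; take delta = 3/650.
So delta = 3/650 works.

3/650


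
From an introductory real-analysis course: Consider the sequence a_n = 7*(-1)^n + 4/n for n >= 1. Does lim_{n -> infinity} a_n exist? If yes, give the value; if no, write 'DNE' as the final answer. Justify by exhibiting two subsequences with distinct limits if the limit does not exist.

Examine the behaviour of a_n along subsequences.
a_{2k} = 7 + 4/(2k) -> 7. a_{2k+1} = -7 + 4/(2k+1) -> -7.
Since these two subsequential limits are 7 and -7, distinct, the full sequence cannot converge (a convergent sequence has all subsequences tending to the same limit). So lim a_n does not exist.

DNE


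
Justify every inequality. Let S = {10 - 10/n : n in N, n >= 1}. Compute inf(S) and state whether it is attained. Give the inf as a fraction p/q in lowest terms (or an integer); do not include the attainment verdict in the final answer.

Analysis:
- Values: 0, 5, 20/3, 15/2, ... strictly increasing.
- Minimum is 0 (n=1); inf = 0 (attained).
- 10 - 10/n -> 10 from below; sup = 10, not attained.
Conclusion: inf(S) = 0, attained in S.

0


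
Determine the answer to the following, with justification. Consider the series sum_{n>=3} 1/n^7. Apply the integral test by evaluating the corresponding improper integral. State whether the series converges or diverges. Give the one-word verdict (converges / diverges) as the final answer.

Let f(x) = x^(-7). Then f is positive, continuous, and decreasing on [3, infinity), so the integral test applies.
Compute the improper integral int_{3}^infinity f(x) dx:
  antiderivative F(x) = -1/(6*x^6).
  As x -> infinity, F(x) -> 0 (since p = 7 > 1).
  So int = F(infinity) - F(3) = 0 - (-1/4374) = 1/4374.
  Finite, so by the integral test, the series converges.

converges


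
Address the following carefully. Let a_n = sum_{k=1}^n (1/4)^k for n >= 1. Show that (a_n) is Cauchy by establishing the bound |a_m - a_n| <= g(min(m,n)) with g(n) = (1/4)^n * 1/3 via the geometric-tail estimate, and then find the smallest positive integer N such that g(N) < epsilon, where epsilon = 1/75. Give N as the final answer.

For m > n >= 1: |a_m - a_n| = sum_{k=n+1}^m (1/4)^k < sum_{k=n+1}^infinity (1/4)^k = (1/4)^(n+1) / (1 - 1/4) = (1/4)^n * (1/4) * (4/3) = (1/4)^n * 1/3.
So g(n) = (1/4)^n / 3. Since g(n) -> 0, (a_n) is Cauchy.
Now solve g(N) < 1/75: (1/4)^N / 3 < 1/75 <=> 4^N > 1 / (3 * 1/75) = 25.
Check powers of 4: 4^2 = 16 <= 25, 4^3 = 64 > 25.
So the smallest such N is 3. Check: g(3) = 1/(3 * 64) = 1/192 < 1/75.

3


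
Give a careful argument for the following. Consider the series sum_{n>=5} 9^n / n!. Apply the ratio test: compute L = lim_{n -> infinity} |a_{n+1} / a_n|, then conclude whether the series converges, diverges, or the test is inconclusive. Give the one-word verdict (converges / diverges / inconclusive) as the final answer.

Let a_n denote the general term. Form the ratio a_{n+1}/a_n and simplify:
a_{n+1}/a_n = 9/(n + 1)
Take the limit as n -> infinity: L = 0.
Since L = 0 < 1, the ratio test implies the series converges.

converges


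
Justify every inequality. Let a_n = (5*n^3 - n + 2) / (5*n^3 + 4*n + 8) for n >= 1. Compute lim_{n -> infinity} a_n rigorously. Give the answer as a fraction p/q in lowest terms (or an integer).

Divide numerator and denominator by n^3, the highest power:
numerator / n^3 = 5 - 1/n^2 + 2/n^3
denominator / n^3 = 5 + 4/n^2 + 8/n^3
As n -> infinity, all terms of the form c/n^k (k >= 1) tend to 0.
So numerator / n^3 -> 5 and denominator / n^3 -> 5.
Therefore lim a_n = 1.

1


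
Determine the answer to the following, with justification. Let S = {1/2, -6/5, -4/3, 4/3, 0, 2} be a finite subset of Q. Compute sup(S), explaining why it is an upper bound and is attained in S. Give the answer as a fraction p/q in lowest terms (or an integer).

S is finite, so sup(S) = max(S).
Sorted decreasing:
2, 4/3, 1/2, 0, -6/5, -4/3
The extremum is 2.
For every x in S, x <= 2. And 2 is in S, so it is attained.
Therefore sup(S) = 2.

2


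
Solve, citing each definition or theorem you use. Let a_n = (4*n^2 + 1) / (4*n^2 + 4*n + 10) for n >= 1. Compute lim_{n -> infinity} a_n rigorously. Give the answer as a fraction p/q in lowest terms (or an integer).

Divide numerator and denominator by n^2, the highest power:
numerator / n^2 = 4 + n^(-2)
denominator / n^2 = 4 + 4/n + 10/n^2
As n -> infinity, all terms of the form c/n^k (k >= 1) tend to 0.
So numerator / n^2 -> 4 and denominator / n^2 -> 4.
Therefore lim a_n = 1.

1


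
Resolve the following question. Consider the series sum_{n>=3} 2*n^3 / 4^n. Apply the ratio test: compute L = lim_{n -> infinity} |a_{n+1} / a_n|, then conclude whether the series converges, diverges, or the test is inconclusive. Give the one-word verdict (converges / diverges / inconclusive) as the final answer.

Let a_n denote the general term. Form the ratio a_{n+1}/a_n and simplify:
a_{n+1}/a_n = (n + 1)^3/(4*n^3)
Take the limit as n -> infinity: L = 1/4.
Since L = 1/4 < 1, the ratio test implies the series converges.

converges


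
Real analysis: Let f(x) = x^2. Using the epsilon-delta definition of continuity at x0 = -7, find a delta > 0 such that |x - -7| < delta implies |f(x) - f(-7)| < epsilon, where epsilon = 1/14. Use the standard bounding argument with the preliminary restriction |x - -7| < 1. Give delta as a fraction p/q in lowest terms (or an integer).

Factor: |x^2 - (-7)^2| = |x - -7| * |x + -7|.
Impose |x - -7| < 1 first. Then |x + -7| = |(x - -7) + 2*(-7)| <= |x - -7| + 2*|-7| < 1 + 14 = 15.
So |x^2 - (-7)^2| < delta * 15.
We need delta * 15 <= 1/14, i.e. delta <= 1/14/15 = 1/210.
Since 1/210 < 1, this is tighter than 1; take delta = 1/210.
So delta = 1/210 works.

1/210


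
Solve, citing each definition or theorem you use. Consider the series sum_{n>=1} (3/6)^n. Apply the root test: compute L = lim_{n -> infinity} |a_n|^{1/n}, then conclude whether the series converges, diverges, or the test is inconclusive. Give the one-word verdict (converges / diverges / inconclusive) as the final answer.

Let a_n denote the general term. Form |a_n|^(1/n) and simplify:
|a_n|^(1/n) = 1/2
Take the limit as n -> infinity: L = 1/2.
Since L = 1/2 < 1, the root test implies convergence.

converges


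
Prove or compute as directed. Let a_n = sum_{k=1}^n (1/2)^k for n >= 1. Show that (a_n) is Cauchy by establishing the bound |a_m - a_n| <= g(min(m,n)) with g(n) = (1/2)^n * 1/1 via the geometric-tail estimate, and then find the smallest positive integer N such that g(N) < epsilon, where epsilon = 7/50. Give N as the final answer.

For m > n >= 1: |a_m - a_n| = sum_{k=n+1}^m (1/2)^k < sum_{k=n+1}^infinity (1/2)^k = (1/2)^(n+1) / (1 - 1/2) = (1/2)^n * (1/2) * (2/1) = (1/2)^n * 1/1.
So g(n) = (1/2)^n / 1. Since g(n) -> 0, (a_n) is Cauchy.
Now solve g(N) < 7/50: (1/2)^N / 1 < 7/50 <=> 2^N > 1 / (1 * 7/50) = 50/7.
Check powers of 2: 2^2 = 4 <= 50/7, 2^3 = 8 > 50/7.
So the smallest such N is 3. Check: g(3) = 1/(1 * 8) = 1/8 < 7/50.

3


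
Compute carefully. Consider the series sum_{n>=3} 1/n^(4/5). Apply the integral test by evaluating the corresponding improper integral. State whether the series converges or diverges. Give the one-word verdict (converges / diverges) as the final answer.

Let f(x) = x^(-4/5). Then f is positive, continuous, and decreasing on [3, infinity), so the integral test applies.
Compute the improper integral int_{3}^infinity f(x) dx:
  antiderivative F(x) = 5*x^(1/5).
  As x -> infinity, F(x) -> infinity (since p = 4/5 < 1).
  So the integral diverges. By the integral test, the series diverges.

diverges


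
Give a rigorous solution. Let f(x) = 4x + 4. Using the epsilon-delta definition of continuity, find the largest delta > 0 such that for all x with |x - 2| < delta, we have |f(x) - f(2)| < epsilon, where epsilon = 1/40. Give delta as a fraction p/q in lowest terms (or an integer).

We compute f(2) = 4*(2) + 4 = 12.
|f(x) - f(2)| = |4x + 4 - (12)| = |4(x - 2)| = 4|x - 2|.
We need 4|x - 2| < 1/40, i.e. |x - 2| < 1/40 / 4 = 1/160.
So any delta <= 1/160 works. Conversely, if delta > 1/160, then x = 2 + 1/160 satisfies |x - 2| = 1/160 < delta but |f(x) - f(2)| = 4 * 1/160 = 1/40, which is not < 1/40; so no larger delta works.
Hence the largest such delta is 1/160.

1/160


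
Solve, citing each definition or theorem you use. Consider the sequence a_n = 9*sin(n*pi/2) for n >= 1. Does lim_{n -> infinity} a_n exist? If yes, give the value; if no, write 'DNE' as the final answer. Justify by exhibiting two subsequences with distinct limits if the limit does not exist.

Examine the behaviour of a_n along subsequences.
a_{4k+1} = 9*sin(pi/2 + 2k*pi) = 9 -> 9. a_{4k+3} = 9*sin(3pi/2 + 2k*pi) = -9 -> -9.
Since these two subsequential limits are 9 and -9, distinct, the full sequence cannot converge (a convergent sequence has all subsequences tending to the same limit). So lim a_n does not exist.

DNE


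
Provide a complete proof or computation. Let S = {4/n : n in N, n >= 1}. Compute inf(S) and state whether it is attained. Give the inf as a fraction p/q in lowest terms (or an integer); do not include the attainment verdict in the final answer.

Analysis:
- Values: 4, 2, 4/3, 1, ... strictly decreasing.
- The maximum is 4 (n=1); sup = 4 (attained).
- The set is bounded below by 0; 4/n -> 0 so 0 is the greatest lower bound.
- 0 is not in the set, so inf = 0 is not attained.
Conclusion: inf(S) = 0, not attained in S.

0


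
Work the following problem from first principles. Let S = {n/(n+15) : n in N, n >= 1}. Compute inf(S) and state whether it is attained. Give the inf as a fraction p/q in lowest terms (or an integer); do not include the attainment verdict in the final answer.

Analysis:
- Values: 1/16, 2/17, 1/6, 4/19, ... strictly increasing.
- Minimum is 1/16 (n=1); inf = 1/16 (attained).
- n/(n+15) = 1 - 15/(n+15) -> 1 from below as n -> infinity, and never equals 1.
- So sup = 1 (not attained).
Conclusion: inf(S) = 1/16, attained in S.

1/16


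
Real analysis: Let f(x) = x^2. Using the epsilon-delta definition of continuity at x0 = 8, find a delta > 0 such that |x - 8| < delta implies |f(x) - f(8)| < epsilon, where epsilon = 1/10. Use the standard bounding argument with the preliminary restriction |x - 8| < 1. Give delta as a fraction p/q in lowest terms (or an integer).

Factor: |x^2 - (8)^2| = |x - 8| * |x + 8|.
Impose |x - 8| < 1 first. Then |x + 8| = |(x - 8) + 2*(8)| <= |x - 8| + 2*|8| < 1 + 16 = 17.
So |x^2 - (8)^2| < delta * 17.
We need delta * 17 <= 1/10, i.e. delta <= 1/10/17 = 1/170.
Since 1/170 < 1, this is tighter than 1; take delta = 1/170.
So delta = 1/170 works.

1/170


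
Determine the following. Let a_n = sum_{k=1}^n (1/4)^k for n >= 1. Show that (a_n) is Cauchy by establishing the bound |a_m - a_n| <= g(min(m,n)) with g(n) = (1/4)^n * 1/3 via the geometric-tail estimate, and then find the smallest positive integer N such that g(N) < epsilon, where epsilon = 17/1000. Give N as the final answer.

For m > n >= 1: |a_m - a_n| = sum_{k=n+1}^m (1/4)^k < sum_{k=n+1}^infinity (1/4)^k = (1/4)^(n+1) / (1 - 1/4) = (1/4)^n * (1/4) * (4/3) = (1/4)^n * 1/3.
So g(n) = (1/4)^n / 3. Since g(n) -> 0, (a_n) is Cauchy.
Now solve g(N) < 17/1000: (1/4)^N / 3 < 17/1000 <=> 4^N > 1 / (3 * 17/1000) = 1000/51.
Check powers of 4: 4^2 = 16 <= 1000/51, 4^3 = 64 > 1000/51.
So the smallest such N is 3. Check: g(3) = 1/(3 * 64) = 1/192 < 17/1000.

3


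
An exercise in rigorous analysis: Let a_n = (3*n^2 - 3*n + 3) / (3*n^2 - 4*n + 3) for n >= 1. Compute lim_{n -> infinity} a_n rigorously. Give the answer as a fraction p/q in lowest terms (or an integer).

Divide numerator and denominator by n^2, the highest power:
numerator / n^2 = 3 - 3/n + 3/n^2
denominator / n^2 = 3 - 4/n + 3/n^2
As n -> infinity, all terms of the form c/n^k (k >= 1) tend to 0.
So numerator / n^2 -> 3 and denominator / n^2 -> 3.
Therefore lim a_n = 1.

1


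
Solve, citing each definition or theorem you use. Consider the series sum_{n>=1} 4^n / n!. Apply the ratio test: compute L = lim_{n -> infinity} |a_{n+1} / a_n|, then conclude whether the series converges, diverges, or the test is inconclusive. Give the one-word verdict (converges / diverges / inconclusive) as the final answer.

Let a_n denote the general term. Form the ratio a_{n+1}/a_n and simplify:
a_{n+1}/a_n = 4/(n + 1)
Take the limit as n -> infinity: L = 0.
Since L = 0 < 1, the ratio test implies the series converges.

converges


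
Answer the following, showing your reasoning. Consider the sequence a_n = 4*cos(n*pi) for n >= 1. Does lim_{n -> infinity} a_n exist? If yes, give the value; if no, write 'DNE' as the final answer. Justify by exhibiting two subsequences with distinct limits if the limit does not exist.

Examine the behaviour of a_n along subsequences.
cos(n*pi) = (-1)^n, so a_n = 4*(-1)^n. a_{2k} = 4 -> 4. a_{2k+1} = -4 -> -4.
Since these two subsequential limits are 4 and -4, distinct, the full sequence cannot converge (a convergent sequence has all subsequences tending to the same limit). So lim a_n does not exist.

DNE


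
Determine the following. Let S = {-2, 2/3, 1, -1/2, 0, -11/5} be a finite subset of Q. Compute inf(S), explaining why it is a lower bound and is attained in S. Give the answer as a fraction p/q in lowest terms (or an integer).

S is finite, so inf(S) = min(S).
Sorted increasing:
-11/5, -2, -1/2, 0, 2/3, 1
The extremum is -11/5.
For every x in S, x >= -11/5. And -11/5 is in S, so it is attained.
Therefore inf(S) = -11/5.

-11/5


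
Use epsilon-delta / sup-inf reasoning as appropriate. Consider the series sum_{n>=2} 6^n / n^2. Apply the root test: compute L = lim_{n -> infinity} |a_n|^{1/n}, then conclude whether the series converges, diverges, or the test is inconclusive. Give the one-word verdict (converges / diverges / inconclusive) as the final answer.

Let a_n denote the general term. Form |a_n|^(1/n) and simplify:
|a_n|^(1/n) = 6/n^(2/n)
Take the limit as n -> infinity: L = 6.
Since L = 6 > 1, the root test implies divergence.

diverges
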